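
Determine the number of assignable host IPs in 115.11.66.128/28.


Host bits = 32 - 28 = 4
Total addresses = 2^4 = 16
Usable = total - 2 (network and broadcast)
Usable hosts: 14


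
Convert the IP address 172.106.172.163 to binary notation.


172 = 10101100
106 = 01101010
172 = 10101100
163 = 10100011
Binary: 10101100.01101010.10101100.10100011


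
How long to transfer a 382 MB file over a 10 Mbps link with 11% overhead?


Effective throughput = 10 * (1 - 11/100) = 8.9 Mbps
File size in Mb = 382 * 8 = 3056 Mb
Time = 3056 / 8.9
Time = 343.3708 seconds


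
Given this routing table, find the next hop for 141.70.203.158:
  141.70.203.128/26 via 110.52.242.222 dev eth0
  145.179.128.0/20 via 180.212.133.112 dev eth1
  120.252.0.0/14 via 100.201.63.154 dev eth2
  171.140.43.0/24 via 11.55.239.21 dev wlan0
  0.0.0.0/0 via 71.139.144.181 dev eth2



Longest prefix match for 141.70.203.158:
  /26 141.70.203.128: MATCH
  /20 145.179.128.0: no
  /14 120.252.0.0: no
  /24 171.140.43.0: no
  /0 0.0.0.0: MATCH
Selected: next-hop 110.52.242.222 via eth0 (matched /26)


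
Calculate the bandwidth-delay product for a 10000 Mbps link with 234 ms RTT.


BDP = bandwidth * RTT
= 10000 Mbps * 234 ms
= 10000 * 1e6 * 234 / 1000 bits
= 2340000000 bits
= 292500000 bytes
= 285644.5312 KB
BDP = 2340000000 bits (292500000 bytes)


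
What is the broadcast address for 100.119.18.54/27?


Network: 100.119.18.32/27
Host bits = 5
Set all host bits to 1:
Broadcast: 100.119.18.63


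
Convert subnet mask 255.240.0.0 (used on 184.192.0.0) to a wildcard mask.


Subnet mask: 255.240.0.0
Wildcard = 255.255.255.255 - subnet mask
255 - 255 = 0
255 - 240 = 15
255 - 0 = 255
255 - 0 = 255
Wildcard: 0.15.255.255


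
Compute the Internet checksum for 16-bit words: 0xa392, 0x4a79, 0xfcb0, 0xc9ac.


Sum all words (with carry folding):
+ 0xa392 = 0xa392
+ 0x4a79 = 0xee0b
+ 0xfcb0 = 0xeabc
+ 0xc9ac = 0xb469
One's complement: ~0xb469
Checksum = 0x4b96


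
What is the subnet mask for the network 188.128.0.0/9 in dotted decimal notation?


/9 means 9 network bits, 23 host bits
Binary: 11111111100000000000000000000000
Mask: 255.128.0.0


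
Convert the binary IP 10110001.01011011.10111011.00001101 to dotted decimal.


10110001 = 177
01011011 = 91
10111011 = 187
00001101 = 13
IP: 177.91.187.13


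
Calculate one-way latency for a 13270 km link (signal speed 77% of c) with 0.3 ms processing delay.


Speed = 0.77 * 3e5 km/s = 231000 km/s
Propagation delay = 13270 / 231000 = 0.0574 s = 57.4459 ms
Processing delay = 0.3 ms
Total one-way latency = 57.7459 ms


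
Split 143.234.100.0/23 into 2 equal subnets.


New prefix = 23 + 1 = 24
Each subnet has 256 addresses
  143.234.100.0/24
  143.234.101.0/24
Subnets: 143.234.100.0/24, 143.234.101.0/24


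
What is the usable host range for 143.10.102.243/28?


Network: 143.10.102.240
Broadcast: 143.10.102.255
First usable = network + 1
Last usable = broadcast - 1
Range: 143.10.102.241 to 143.10.102.254


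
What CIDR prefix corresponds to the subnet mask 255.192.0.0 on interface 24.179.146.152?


Binary: 11111111.11000000.00000000.00000000
Count leading 1s
Prefix: /10


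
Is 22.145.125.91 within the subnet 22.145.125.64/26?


Subnet network: 22.145.125.64
Test IP AND mask: 22.145.125.64
Yes, 22.145.125.91 is in 22.145.125.64/26


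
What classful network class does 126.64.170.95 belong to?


First octet: 126
Binary: 01111110
0xxxxxxx -> Class A (1-126)
Class A, default mask 255.0.0.0 (/8)


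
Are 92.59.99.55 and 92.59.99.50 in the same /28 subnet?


Mask: 255.255.255.240
92.59.99.55 AND mask = 92.59.99.48
92.59.99.50 AND mask = 92.59.99.48
Yes, same subnet (92.59.99.48)


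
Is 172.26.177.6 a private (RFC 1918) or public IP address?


RFC 1918 private ranges:
  10.0.0.0/8 (10.0.0.0 - 10.255.255.255)
  172.16.0.0/12 (172.16.0.0 - 172.31.255.255)
  192.168.0.0/16 (192.168.0.0 - 192.168.255.255)
Private (in 172.16.0.0/12)


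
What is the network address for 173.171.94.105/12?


IP:   10101101.10101011.01011110.01101001
Mask: 11111111.11110000.00000000.00000000
AND operation:
Net:  10101101.10100000.00000000.00000000
Network: 173.160.0.0/12


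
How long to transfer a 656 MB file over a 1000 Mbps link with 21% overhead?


Effective throughput = 1000 * (1 - 21/100) = 790 Mbps
File size in Mb = 656 * 8 = 5248 Mb
Time = 5248 / 790
Time = 6.643 seconds


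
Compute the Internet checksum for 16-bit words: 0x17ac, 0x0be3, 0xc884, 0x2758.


Sum all words (with carry folding):
+ 0x17ac = 0x17ac
+ 0x0be3 = 0x238f
+ 0xc884 = 0xec13
+ 0x2758 = 0x136c
One's complement: ~0x136c
Checksum = 0xec93


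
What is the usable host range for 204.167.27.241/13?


Network: 204.160.0.0
Broadcast: 204.167.255.255
First usable = network + 1
Last usable = broadcast - 1
Range: 204.160.0.1 to 204.167.255.254


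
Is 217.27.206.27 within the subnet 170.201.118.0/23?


Subnet network: 170.201.118.0
Test IP AND mask: 217.27.206.0
No, 217.27.206.27 is not in 170.201.118.0/23


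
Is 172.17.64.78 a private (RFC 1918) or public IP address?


RFC 1918 private ranges:
  10.0.0.0/8 (10.0.0.0 - 10.255.255.255)
  172.16.0.0/12 (172.16.0.0 - 172.31.255.255)
  192.168.0.0/16 (192.168.0.0 - 192.168.255.255)
Private (in 172.16.0.0/12)


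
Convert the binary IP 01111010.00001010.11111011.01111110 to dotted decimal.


01111010 = 122
00001010 = 10
11111011 = 251
01111110 = 126
IP: 122.10.251.126


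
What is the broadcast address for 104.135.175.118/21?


Network: 104.135.168.0/21
Host bits = 11
Set all host bits to 1:
Broadcast: 104.135.175.255


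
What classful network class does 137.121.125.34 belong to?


First octet: 137
Binary: 10001001
10xxxxxx -> Class B (128-191)
Class B, default mask 255.255.0.0 (/16)


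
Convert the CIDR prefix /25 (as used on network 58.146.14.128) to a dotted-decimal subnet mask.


/25 means 25 network bits, 7 host bits
Binary: 11111111111111111111111110000000
Mask: 255.255.255.128


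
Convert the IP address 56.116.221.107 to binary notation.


56 = 00111000
116 = 01110100
221 = 11011101
107 = 01101011
Binary: 00111000.01110100.11011101.01101011


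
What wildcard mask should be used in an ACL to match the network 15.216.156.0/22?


Subnet mask: 255.255.252.0
Wildcard = 255.255.255.255 - subnet mask
255 - 255 = 0
255 - 255 = 0
255 - 252 = 3
255 - 0 = 255
Wildcard: 0.0.3.255


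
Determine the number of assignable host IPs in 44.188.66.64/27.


Host bits = 32 - 27 = 5
Total addresses = 2^5 = 32
Usable = total - 2 (network and broadcast)
Usable hosts: 30


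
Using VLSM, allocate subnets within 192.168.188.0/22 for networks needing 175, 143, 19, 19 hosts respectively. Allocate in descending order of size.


175 hosts -> /24 (254 usable): 192.168.188.0/24
143 hosts -> /24 (254 usable): 192.168.189.0/24
19 hosts -> /27 (30 usable): 192.168.190.0/27
19 hosts -> /27 (30 usable): 192.168.190.32/27
Allocation: 192.168.188.0/24 (175 hosts, 254 usable); 192.168.189.0/24 (143 hosts, 254 usable); 192.168.190.0/27 (19 hosts, 30 usable); 192.168.190.32/27 (19 hosts, 30 usable)


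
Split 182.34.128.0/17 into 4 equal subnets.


New prefix = 17 + 2 = 19
Each subnet has 8192 addresses
  182.34.128.0/19
  182.34.160.0/19
  182.34.192.0/19
  182.34.224.0/19
Subnets: 182.34.128.0/19, 182.34.160.0/19, 182.34.192.0/19, 182.34.224.0/19


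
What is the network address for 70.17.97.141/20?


IP:   01000110.00010001.01100001.10001101
Mask: 11111111.11111111.11110000.00000000
AND operation:
Net:  01000110.00010001.01100000.00000000
Network: 70.17.96.0/20


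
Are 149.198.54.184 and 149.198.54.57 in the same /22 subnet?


Mask: 255.255.252.0
149.198.54.184 AND mask = 149.198.52.0
149.198.54.57 AND mask = 149.198.52.0
Yes, same subnet (149.198.52.0)


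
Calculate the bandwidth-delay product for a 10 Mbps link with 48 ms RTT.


BDP = bandwidth * RTT
= 10 Mbps * 48 ms
= 10 * 1e6 * 48 / 1000 bits
= 480000 bits
= 60000 bytes
= 58.5938 KB
BDP = 480000 bits (60000 bytes)


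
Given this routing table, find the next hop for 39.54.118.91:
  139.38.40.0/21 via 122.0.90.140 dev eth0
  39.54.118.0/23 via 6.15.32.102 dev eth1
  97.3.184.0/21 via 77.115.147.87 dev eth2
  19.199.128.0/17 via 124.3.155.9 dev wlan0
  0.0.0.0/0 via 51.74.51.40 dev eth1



Longest prefix match for 39.54.118.91:
  /21 139.38.40.0: no
  /23 39.54.118.0: MATCH
  /21 97.3.184.0: no
  /17 19.199.128.0: no
  /0 0.0.0.0: MATCH
Selected: next-hop 6.15.32.102 via eth1 (matched /23)


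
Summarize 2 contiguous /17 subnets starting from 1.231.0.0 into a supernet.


Original prefix: /17
Number of subnets: 2 = 2^1
New prefix = 17 - 1 = 16
Supernet: 1.231.0.0/16


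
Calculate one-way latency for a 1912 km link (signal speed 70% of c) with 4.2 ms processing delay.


Speed = 0.7 * 3e5 km/s = 210000 km/s
Propagation delay = 1912 / 210000 = 0.0091 s = 9.1048 ms
Processing delay = 4.2 ms
Total one-way latency = 13.3048 ms


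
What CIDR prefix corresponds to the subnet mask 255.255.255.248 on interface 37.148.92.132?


Binary: 11111111.11111111.11111111.11111000
Count leading 1s
Prefix: /29


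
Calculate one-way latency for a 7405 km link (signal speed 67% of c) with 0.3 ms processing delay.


Speed = 0.67 * 3e5 km/s = 201000 km/s
Propagation delay = 7405 / 201000 = 0.0368 s = 36.8408 ms
Processing delay = 0.3 ms
Total one-way latency = 37.1408 ms


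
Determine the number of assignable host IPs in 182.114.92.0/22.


Host bits = 32 - 22 = 10
Total addresses = 2^10 = 1024
Usable = total - 2 (network and broadcast)
Usable hosts: 1022


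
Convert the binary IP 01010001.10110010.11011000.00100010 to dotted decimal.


01010001 = 81
10110010 = 178
11011000 = 216
00100010 = 34
IP: 81.178.216.34


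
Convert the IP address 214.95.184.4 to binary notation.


214 = 11010110
95 = 01011111
184 = 10111000
4 = 00000100
Binary: 11010110.01011111.10111000.00000100


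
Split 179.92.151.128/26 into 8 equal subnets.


New prefix = 26 + 3 = 29
Each subnet has 8 addresses
  179.92.151.128/29
  179.92.151.136/29
  179.92.151.144/29
  179.92.151.152/29
  179.92.151.160/29
  179.92.151.168/29
  179.92.151.176/29
  179.92.151.184/29
Subnets: 179.92.151.128/29, 179.92.151.136/29, 179.92.151.144/29, 179.92.151.152/29, 179.92.151.160/29, 179.92.151.168/29, 179.92.151.176/29, 179.92.151.184/29


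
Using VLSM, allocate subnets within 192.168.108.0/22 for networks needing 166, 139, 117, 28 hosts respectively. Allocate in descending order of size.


166 hosts -> /24 (254 usable): 192.168.108.0/24
139 hosts -> /24 (254 usable): 192.168.109.0/24
117 hosts -> /25 (126 usable): 192.168.110.0/25
28 hosts -> /27 (30 usable): 192.168.110.128/27
Allocation: 192.168.108.0/24 (166 hosts, 254 usable); 192.168.109.0/24 (139 hosts, 254 usable); 192.168.110.0/25 (117 hosts, 126 usable); 192.168.110.128/27 (28 hosts, 30 usable)


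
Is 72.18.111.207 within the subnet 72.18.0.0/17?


Subnet network: 72.18.0.0
Test IP AND mask: 72.18.0.0
Yes, 72.18.111.207 is in 72.18.0.0/17


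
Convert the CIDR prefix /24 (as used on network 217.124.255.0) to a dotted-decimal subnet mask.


/24 means 24 network bits, 8 host bits
Binary: 11111111111111111111111100000000
Mask: 255.255.255.0


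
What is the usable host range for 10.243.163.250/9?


Network: 10.128.0.0
Broadcast: 10.255.255.255
First usable = network + 1
Last usable = broadcast - 1
Range: 10.128.0.1 to 10.255.255.254


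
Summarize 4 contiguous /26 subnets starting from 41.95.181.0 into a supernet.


Original prefix: /26
Number of subnets: 4 = 2^2
New prefix = 26 - 2 = 24
Supernet: 41.95.181.0/24


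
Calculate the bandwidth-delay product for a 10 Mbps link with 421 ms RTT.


BDP = bandwidth * RTT
= 10 Mbps * 421 ms
= 10 * 1e6 * 421 / 1000 bits
= 4210000 bits
= 526250 bytes
= 513.916 KB
BDP = 4210000 bits (526250 bytes)


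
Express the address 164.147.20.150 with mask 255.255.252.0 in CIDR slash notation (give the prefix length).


Binary: 11111111.11111111.11111100.00000000
Count leading 1s
Prefix: /22


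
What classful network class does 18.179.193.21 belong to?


First octet: 18
Binary: 00010010
0xxxxxxx -> Class A (1-126)
Class A, default mask 255.0.0.0 (/8)


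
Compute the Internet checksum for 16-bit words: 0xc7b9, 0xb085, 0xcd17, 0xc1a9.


Sum all words (with carry folding):
+ 0xc7b9 = 0xc7b9
+ 0xb085 = 0x783f
+ 0xcd17 = 0x4557
+ 0xc1a9 = 0x0701
One's complement: ~0x0701
Checksum = 0xf8fe


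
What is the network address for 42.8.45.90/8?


IP:   00101010.00001000.00101101.01011010
Mask: 11111111.00000000.00000000.00000000
AND operation:
Net:  00101010.00000000.00000000.00000000
Network: 42.0.0.0/8


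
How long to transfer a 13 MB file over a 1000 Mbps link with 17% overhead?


Effective throughput = 1000 * (1 - 17/100) = 830 Mbps
File size in Mb = 13 * 8 = 104 Mb
Time = 104 / 830
Time = 0.1253 seconds


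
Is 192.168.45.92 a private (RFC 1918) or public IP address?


RFC 1918 private ranges:
  10.0.0.0/8 (10.0.0.0 - 10.255.255.255)
  172.16.0.0/12 (172.16.0.0 - 172.31.255.255)
  192.168.0.0/16 (192.168.0.0 - 192.168.255.255)
Private (in 192.168.0.0/16)


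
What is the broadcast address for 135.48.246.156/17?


Network: 135.48.128.0/17
Host bits = 15
Set all host bits to 1:
Broadcast: 135.48.255.255


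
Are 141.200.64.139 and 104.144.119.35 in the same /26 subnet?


Mask: 255.255.255.192
141.200.64.139 AND mask = 141.200.64.128
104.144.119.35 AND mask = 104.144.119.0
No, different subnets (141.200.64.128 vs 104.144.119.0)


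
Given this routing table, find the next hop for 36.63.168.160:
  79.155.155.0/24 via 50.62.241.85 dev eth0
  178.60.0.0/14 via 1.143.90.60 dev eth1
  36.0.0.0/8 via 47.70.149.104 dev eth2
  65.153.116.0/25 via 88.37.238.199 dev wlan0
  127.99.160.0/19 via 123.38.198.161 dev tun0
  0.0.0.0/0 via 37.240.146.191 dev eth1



Longest prefix match for 36.63.168.160:
  /24 79.155.155.0: no
  /14 178.60.0.0: no
  /8 36.0.0.0: MATCH
  /25 65.153.116.0: no
  /19 127.99.160.0: no
  /0 0.0.0.0: MATCH
Selected: next-hop 47.70.149.104 via eth2 (matched /8)


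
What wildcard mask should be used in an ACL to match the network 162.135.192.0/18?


Subnet mask: 255.255.192.0
Wildcard = 255.255.255.255 - subnet mask
255 - 255 = 0
255 - 255 = 0
255 - 192 = 63
255 - 0 = 255
Wildcard: 0.0.63.255


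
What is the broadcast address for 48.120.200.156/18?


Network: 48.120.192.0/18
Host bits = 14
Set all host bits to 1:
Broadcast: 48.120.255.255


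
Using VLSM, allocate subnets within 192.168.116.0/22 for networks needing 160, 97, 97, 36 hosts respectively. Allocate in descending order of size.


160 hosts -> /24 (254 usable): 192.168.116.0/24
97 hosts -> /25 (126 usable): 192.168.117.0/25
97 hosts -> /25 (126 usable): 192.168.117.128/25
36 hosts -> /26 (62 usable): 192.168.118.0/26
Allocation: 192.168.116.0/24 (160 hosts, 254 usable); 192.168.117.0/25 (97 hosts, 126 usable); 192.168.117.128/25 (97 hosts, 126 usable); 192.168.118.0/26 (36 hosts, 62 usable)


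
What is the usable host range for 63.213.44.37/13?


Network: 63.208.0.0
Broadcast: 63.215.255.255
First usable = network + 1
Last usable = broadcast - 1
Range: 63.208.0.1 to 63.215.255.254


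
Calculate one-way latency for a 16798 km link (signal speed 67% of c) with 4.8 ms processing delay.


Speed = 0.67 * 3e5 km/s = 201000 km/s
Propagation delay = 16798 / 201000 = 0.0836 s = 83.5721 ms
Processing delay = 4.8 ms
Total one-way latency = 88.3721 ms


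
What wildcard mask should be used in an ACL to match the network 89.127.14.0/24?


Subnet mask: 255.255.255.0
Wildcard = 255.255.255.255 - subnet mask
255 - 255 = 0
255 - 255 = 0
255 - 255 = 0
255 - 0 = 255
Wildcard: 0.0.0.255


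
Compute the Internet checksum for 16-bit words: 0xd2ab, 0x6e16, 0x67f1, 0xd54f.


Sum all words (with carry folding):
+ 0xd2ab = 0xd2ab
+ 0x6e16 = 0x40c2
+ 0x67f1 = 0xa8b3
+ 0xd54f = 0x7e03
One's complement: ~0x7e03
Checksum = 0x81fc


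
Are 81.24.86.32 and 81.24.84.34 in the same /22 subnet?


Mask: 255.255.252.0
81.24.86.32 AND mask = 81.24.84.0
81.24.84.34 AND mask = 81.24.84.0
Yes, same subnet (81.24.84.0)


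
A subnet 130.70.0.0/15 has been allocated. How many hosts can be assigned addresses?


Host bits = 32 - 15 = 17
Total addresses = 2^17 = 131072
Usable = total - 2 (network and broadcast)
Usable hosts: 131070


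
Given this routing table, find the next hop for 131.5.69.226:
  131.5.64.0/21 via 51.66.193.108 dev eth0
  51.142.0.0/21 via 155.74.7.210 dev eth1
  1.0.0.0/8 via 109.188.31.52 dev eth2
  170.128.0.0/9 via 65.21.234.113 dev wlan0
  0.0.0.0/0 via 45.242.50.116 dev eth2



Longest prefix match for 131.5.69.226:
  /21 131.5.64.0: MATCH
  /21 51.142.0.0: no
  /8 1.0.0.0: no
  /9 170.128.0.0: no
  /0 0.0.0.0: MATCH
Selected: next-hop 51.66.193.108 via eth0 (matched /21)


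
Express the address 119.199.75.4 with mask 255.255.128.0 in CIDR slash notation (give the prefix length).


Binary: 11111111.11111111.10000000.00000000
Count leading 1s
Prefix: /17


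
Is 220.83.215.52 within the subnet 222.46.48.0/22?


Subnet network: 222.46.48.0
Test IP AND mask: 220.83.212.0
No, 220.83.215.52 is not in 222.46.48.0/22


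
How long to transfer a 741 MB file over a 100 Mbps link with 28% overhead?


Effective throughput = 100 * (1 - 28/100) = 72 Mbps
File size in Mb = 741 * 8 = 5928 Mb
Time = 5928 / 72
Time = 82.3333 seconds


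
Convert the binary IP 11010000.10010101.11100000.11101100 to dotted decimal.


11010000 = 208
10010101 = 149
11100000 = 224
11101100 = 236
IP: 208.149.224.236


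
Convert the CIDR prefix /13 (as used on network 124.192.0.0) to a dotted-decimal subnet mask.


/13 means 13 network bits, 19 host bits
Binary: 11111111111110000000000000000000
Mask: 255.248.0.0


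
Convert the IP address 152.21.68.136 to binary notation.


152 = 10011000
21 = 00010101
68 = 01000100
136 = 10001000
Binary: 10011000.00010101.01000100.10001000


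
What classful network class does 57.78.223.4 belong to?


First octet: 57
Binary: 00111001
0xxxxxxx -> Class A (1-126)
Class A, default mask 255.0.0.0 (/8)


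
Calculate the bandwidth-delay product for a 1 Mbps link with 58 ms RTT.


BDP = bandwidth * RTT
= 1 Mbps * 58 ms
= 1 * 1e6 * 58 / 1000 bits
= 58000 bits
= 7250 bytes
= 7.0801 KB
BDP = 58000 bits (7250 bytes)


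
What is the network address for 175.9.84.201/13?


IP:   10101111.00001001.01010100.11001001
Mask: 11111111.11111000.00000000.00000000
AND operation:
Net:  10101111.00001000.00000000.00000000
Network: 175.8.0.0/13


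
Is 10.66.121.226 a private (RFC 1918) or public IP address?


RFC 1918 private ranges:
  10.0.0.0/8 (10.0.0.0 - 10.255.255.255)
  172.16.0.0/12 (172.16.0.0 - 172.31.255.255)
  192.168.0.0/16 (192.168.0.0 - 192.168.255.255)
Private (in 10.0.0.0/8)


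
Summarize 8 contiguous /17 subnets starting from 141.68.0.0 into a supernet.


Original prefix: /17
Number of subnets: 8 = 2^3
New prefix = 17 - 3 = 14
Supernet: 141.68.0.0/14


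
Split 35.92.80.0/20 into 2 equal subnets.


New prefix = 20 + 1 = 21
Each subnet has 2048 addresses
  35.92.80.0/21
  35.92.88.0/21
Subnets: 35.92.80.0/21, 35.92.88.0/21


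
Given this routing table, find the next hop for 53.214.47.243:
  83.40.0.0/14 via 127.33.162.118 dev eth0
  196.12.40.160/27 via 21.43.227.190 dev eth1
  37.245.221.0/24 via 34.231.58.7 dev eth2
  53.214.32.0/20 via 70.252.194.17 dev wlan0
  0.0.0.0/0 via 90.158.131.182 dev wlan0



Longest prefix match for 53.214.47.243:
  /14 83.40.0.0: no
  /27 196.12.40.160: no
  /24 37.245.221.0: no
  /20 53.214.32.0: MATCH
  /0 0.0.0.0: MATCH
Selected: next-hop 70.252.194.17 via wlan0 (matched /20)


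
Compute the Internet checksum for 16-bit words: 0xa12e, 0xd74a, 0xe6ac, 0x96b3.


Sum all words (with carry folding):
+ 0xa12e = 0xa12e
+ 0xd74a = 0x7879
+ 0xe6ac = 0x5f26
+ 0x96b3 = 0xf5d9
One's complement: ~0xf5d9
Checksum = 0x0a26


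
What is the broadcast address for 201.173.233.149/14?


Network: 201.172.0.0/14
Host bits = 18
Set all host bits to 1:
Broadcast: 201.175.255.255


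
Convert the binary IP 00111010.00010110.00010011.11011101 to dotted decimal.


00111010 = 58
00010110 = 22
00010011 = 19
11011101 = 221
IP: 58.22.19.221


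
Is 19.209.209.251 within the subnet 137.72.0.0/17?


Subnet network: 137.72.0.0
Test IP AND mask: 19.209.128.0
No, 19.209.209.251 is not in 137.72.0.0/17


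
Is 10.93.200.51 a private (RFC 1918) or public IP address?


RFC 1918 private ranges:
  10.0.0.0/8 (10.0.0.0 - 10.255.255.255)
  172.16.0.0/12 (172.16.0.0 - 172.31.255.255)
  192.168.0.0/16 (192.168.0.0 - 192.168.255.255)
Private (in 10.0.0.0/8)


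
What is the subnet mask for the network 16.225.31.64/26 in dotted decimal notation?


/26 means 26 network bits, 6 host bits
Binary: 11111111111111111111111111000000
Mask: 255.255.255.192


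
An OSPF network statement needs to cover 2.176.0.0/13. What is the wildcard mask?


Subnet mask: 255.248.0.0
Wildcard = 255.255.255.255 - subnet mask
255 - 255 = 0
255 - 248 = 7
255 - 0 = 255
255 - 0 = 255
Wildcard: 0.7.255.255


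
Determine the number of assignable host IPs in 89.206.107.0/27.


Host bits = 32 - 27 = 5
Total addresses = 2^5 = 32
Usable = total - 2 (network and broadcast)
Usable hosts: 30


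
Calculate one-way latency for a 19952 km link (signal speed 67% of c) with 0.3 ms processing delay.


Speed = 0.67 * 3e5 km/s = 201000 km/s
Propagation delay = 19952 / 201000 = 0.0993 s = 99.2637 ms
Processing delay = 0.3 ms
Total one-way latency = 99.5637 ms


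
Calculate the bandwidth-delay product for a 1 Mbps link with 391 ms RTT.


BDP = bandwidth * RTT
= 1 Mbps * 391 ms
= 1 * 1e6 * 391 / 1000 bits
= 391000 bits
= 48875 bytes
= 47.7295 KB
BDP = 391000 bits (48875 bytes)


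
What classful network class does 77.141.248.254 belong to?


First octet: 77
Binary: 01001101
0xxxxxxx -> Class A (1-126)
Class A, default mask 255.0.0.0 (/8)


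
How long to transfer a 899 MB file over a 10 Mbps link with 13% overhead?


Effective throughput = 10 * (1 - 13/100) = 8.7 Mbps
File size in Mb = 899 * 8 = 7192 Mb
Time = 7192 / 8.7
Time = 826.6667 seconds


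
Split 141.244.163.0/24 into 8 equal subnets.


New prefix = 24 + 3 = 27
Each subnet has 32 addresses
  141.244.163.0/27
  141.244.163.32/27
  141.244.163.64/27
  141.244.163.96/27
  141.244.163.128/27
  141.244.163.160/27
  141.244.163.192/27
  141.244.163.224/27
Subnets: 141.244.163.0/27, 141.244.163.32/27, 141.244.163.64/27, 141.244.163.96/27, 141.244.163.128/27, 141.244.163.160/27, 141.244.163.192/27, 141.244.163.224/27


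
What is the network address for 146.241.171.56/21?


IP:   10010010.11110001.10101011.00111000
Mask: 11111111.11111111.11111000.00000000
AND operation:
Net:  10010010.11110001.10101000.00000000
Network: 146.241.168.0/21


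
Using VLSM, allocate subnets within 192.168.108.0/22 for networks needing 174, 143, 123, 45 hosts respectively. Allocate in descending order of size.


174 hosts -> /24 (254 usable): 192.168.108.0/24
143 hosts -> /24 (254 usable): 192.168.109.0/24
123 hosts -> /25 (126 usable): 192.168.110.0/25
45 hosts -> /26 (62 usable): 192.168.110.128/26
Allocation: 192.168.108.0/24 (174 hosts, 254 usable); 192.168.109.0/24 (143 hosts, 254 usable); 192.168.110.0/25 (123 hosts, 126 usable); 192.168.110.128/26 (45 hosts, 62 usable)


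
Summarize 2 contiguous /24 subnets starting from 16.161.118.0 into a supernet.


Original prefix: /24
Number of subnets: 2 = 2^1
New prefix = 24 - 1 = 23
Supernet: 16.161.118.0/23


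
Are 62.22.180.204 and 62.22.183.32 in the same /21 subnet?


Mask: 255.255.248.0
62.22.180.204 AND mask = 62.22.176.0
62.22.183.32 AND mask = 62.22.176.0
Yes, same subnet (62.22.176.0)


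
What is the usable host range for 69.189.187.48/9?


Network: 69.128.0.0
Broadcast: 69.255.255.255
First usable = network + 1
Last usable = broadcast - 1
Range: 69.128.0.1 to 69.255.255.254


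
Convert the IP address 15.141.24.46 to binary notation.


15 = 00001111
141 = 10001101
24 = 00011000
46 = 00101110
Binary: 00001111.10001101.00011000.00101110


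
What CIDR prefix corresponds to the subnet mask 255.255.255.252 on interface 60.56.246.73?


Binary: 11111111.11111111.11111111.11111100
Count leading 1s
Prefix: /30


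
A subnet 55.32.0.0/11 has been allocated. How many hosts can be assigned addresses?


Host bits = 32 - 11 = 21
Total addresses = 2^21 = 2097152
Usable = total - 2 (network and broadcast)
Usable hosts: 2097150


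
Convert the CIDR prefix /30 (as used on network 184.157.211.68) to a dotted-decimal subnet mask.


/30 means 30 network bits, 2 host bits
Binary: 11111111111111111111111111111100
Mask: 255.255.255.252


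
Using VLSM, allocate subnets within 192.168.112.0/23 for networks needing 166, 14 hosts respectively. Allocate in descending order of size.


166 hosts -> /24 (254 usable): 192.168.112.0/24
14 hosts -> /28 (14 usable): 192.168.113.0/28
Allocation: 192.168.112.0/24 (166 hosts, 254 usable); 192.168.113.0/28 (14 hosts, 14 usable)


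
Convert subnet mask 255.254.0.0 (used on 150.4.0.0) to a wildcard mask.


Subnet mask: 255.254.0.0
Wildcard = 255.255.255.255 - subnet mask
255 - 255 = 0
255 - 254 = 1
255 - 0 = 255
255 - 0 = 255
Wildcard: 0.1.255.255


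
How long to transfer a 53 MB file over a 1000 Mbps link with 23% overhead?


Effective throughput = 1000 * (1 - 23/100) = 770 Mbps
File size in Mb = 53 * 8 = 424 Mb
Time = 424 / 770
Time = 0.5506 seconds


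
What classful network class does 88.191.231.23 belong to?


First octet: 88
Binary: 01011000
0xxxxxxx -> Class A (1-126)
Class A, default mask 255.0.0.0 (/8)


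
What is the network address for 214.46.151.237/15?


IP:   11010110.00101110.10010111.11101101
Mask: 11111111.11111110.00000000.00000000
AND operation:
Net:  11010110.00101110.00000000.00000000
Network: 214.46.0.0/15


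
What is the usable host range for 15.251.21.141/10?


Network: 15.192.0.0
Broadcast: 15.255.255.255
First usable = network + 1
Last usable = broadcast - 1
Range: 15.192.0.1 to 15.255.255.254


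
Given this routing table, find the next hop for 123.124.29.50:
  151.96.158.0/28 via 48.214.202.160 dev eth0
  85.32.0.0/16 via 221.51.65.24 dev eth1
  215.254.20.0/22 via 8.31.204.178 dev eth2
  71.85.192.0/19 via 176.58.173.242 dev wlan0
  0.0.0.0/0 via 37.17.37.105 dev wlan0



Longest prefix match for 123.124.29.50:
  /28 151.96.158.0: no
  /16 85.32.0.0: no
  /22 215.254.20.0: no
  /19 71.85.192.0: no
  /0 0.0.0.0: MATCH
Selected: next-hop 37.17.37.105 via wlan0 (matched /0)


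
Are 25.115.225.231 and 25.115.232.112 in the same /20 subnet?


Mask: 255.255.240.0
25.115.225.231 AND mask = 25.115.224.0
25.115.232.112 AND mask = 25.115.224.0
Yes, same subnet (25.115.224.0)


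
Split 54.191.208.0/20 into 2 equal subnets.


New prefix = 20 + 1 = 21
Each subnet has 2048 addresses
  54.191.208.0/21
  54.191.216.0/21
Subnets: 54.191.208.0/21, 54.191.216.0/21


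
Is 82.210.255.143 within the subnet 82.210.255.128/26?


Subnet network: 82.210.255.128
Test IP AND mask: 82.210.255.128
Yes, 82.210.255.143 is in 82.210.255.128/26


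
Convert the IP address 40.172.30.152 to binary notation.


40 = 00101000
172 = 10101100
30 = 00011110
152 = 10011000
Binary: 00101000.10101100.00011110.10011000


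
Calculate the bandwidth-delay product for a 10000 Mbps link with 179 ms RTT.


BDP = bandwidth * RTT
= 10000 Mbps * 179 ms
= 10000 * 1e6 * 179 / 1000 bits
= 1790000000 bits
= 223750000 bytes
= 218505.8594 KB
BDP = 1790000000 bits (223750000 bytes)


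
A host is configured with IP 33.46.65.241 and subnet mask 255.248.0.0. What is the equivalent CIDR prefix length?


Binary: 11111111.11111000.00000000.00000000
Count leading 1s
Prefix: /13


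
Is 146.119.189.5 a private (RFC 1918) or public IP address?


RFC 1918 private ranges:
  10.0.0.0/8 (10.0.0.0 - 10.255.255.255)
  172.16.0.0/12 (172.16.0.0 - 172.31.255.255)
  192.168.0.0/16 (192.168.0.0 - 192.168.255.255)
Public (not in any RFC 1918 range)


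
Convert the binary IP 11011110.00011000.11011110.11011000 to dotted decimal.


11011110 = 222
00011000 = 24
11011110 = 222
11011000 = 216
IP: 222.24.222.216


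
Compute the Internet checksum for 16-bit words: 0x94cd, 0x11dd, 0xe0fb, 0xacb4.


Sum all words (with carry folding):
+ 0x94cd = 0x94cd
+ 0x11dd = 0xa6aa
+ 0xe0fb = 0x87a6
+ 0xacb4 = 0x345b
One's complement: ~0x345b
Checksum = 0xcba4


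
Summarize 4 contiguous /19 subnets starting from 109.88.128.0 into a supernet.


Original prefix: /19
Number of subnets: 4 = 2^2
New prefix = 19 - 2 = 17
Supernet: 109.88.128.0/17


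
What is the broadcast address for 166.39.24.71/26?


Network: 166.39.24.64/26
Host bits = 6
Set all host bits to 1:
Broadcast: 166.39.24.127


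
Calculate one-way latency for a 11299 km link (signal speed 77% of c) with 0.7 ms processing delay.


Speed = 0.77 * 3e5 km/s = 231000 km/s
Propagation delay = 11299 / 231000 = 0.0489 s = 48.9134 ms
Processing delay = 0.7 ms
Total one-way latency = 49.6134 ms


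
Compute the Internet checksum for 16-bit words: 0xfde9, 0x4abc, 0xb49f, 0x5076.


Sum all words (with carry folding):
+ 0xfde9 = 0xfde9
+ 0x4abc = 0x48a6
+ 0xb49f = 0xfd45
+ 0x5076 = 0x4dbc
One's complement: ~0x4dbc
Checksum = 0xb243


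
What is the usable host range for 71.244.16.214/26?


Network: 71.244.16.192
Broadcast: 71.244.16.255
First usable = network + 1
Last usable = broadcast - 1
Range: 71.244.16.193 to 71.244.16.254


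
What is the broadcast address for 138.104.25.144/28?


Network: 138.104.25.144/28
Host bits = 4
Set all host bits to 1:
Broadcast: 138.104.25.159


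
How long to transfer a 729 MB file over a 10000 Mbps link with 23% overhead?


Effective throughput = 10000 * (1 - 23/100) = 7700 Mbps
File size in Mb = 729 * 8 = 5832 Mb
Time = 5832 / 7700
Time = 0.7574 seconds


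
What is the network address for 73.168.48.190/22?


IP:   01001001.10101000.00110000.10111110
Mask: 11111111.11111111.11111100.00000000
AND operation:
Net:  01001001.10101000.00110000.00000000
Network: 73.168.48.0/22


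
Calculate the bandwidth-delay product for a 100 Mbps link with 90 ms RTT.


BDP = bandwidth * RTT
= 100 Mbps * 90 ms
= 100 * 1e6 * 90 / 1000 bits
= 9000000 bits
= 1125000 bytes
= 1098.6328 KB
BDP = 9000000 bits (1125000 bytes)


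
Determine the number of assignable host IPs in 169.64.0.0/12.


Host bits = 32 - 12 = 20
Total addresses = 2^20 = 1048576
Usable = total - 2 (network and broadcast)
Usable hosts: 1048574


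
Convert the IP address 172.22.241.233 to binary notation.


172 = 10101100
22 = 00010110
241 = 11110001
233 = 11101001
Binary: 10101100.00010110.11110001.11101001


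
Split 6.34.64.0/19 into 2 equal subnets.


New prefix = 19 + 1 = 20
Each subnet has 4096 addresses
  6.34.64.0/20
  6.34.80.0/20
Subnets: 6.34.64.0/20, 6.34.80.0/20


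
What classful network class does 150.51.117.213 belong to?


First octet: 150
Binary: 10010110
10xxxxxx -> Class B (128-191)
Class B, default mask 255.255.0.0 (/16)


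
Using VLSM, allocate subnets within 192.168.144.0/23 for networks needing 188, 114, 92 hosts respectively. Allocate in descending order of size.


188 hosts -> /24 (254 usable): 192.168.144.0/24
114 hosts -> /25 (126 usable): 192.168.145.0/25
92 hosts -> /25 (126 usable): 192.168.145.128/25
Allocation: 192.168.144.0/24 (188 hosts, 254 usable); 192.168.145.0/25 (114 hosts, 126 usable); 192.168.145.128/25 (92 hosts, 126 usable)


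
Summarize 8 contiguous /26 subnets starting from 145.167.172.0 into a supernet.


Original prefix: /26
Number of subnets: 8 = 2^3
New prefix = 26 - 3 = 23
Supernet: 145.167.172.0/23


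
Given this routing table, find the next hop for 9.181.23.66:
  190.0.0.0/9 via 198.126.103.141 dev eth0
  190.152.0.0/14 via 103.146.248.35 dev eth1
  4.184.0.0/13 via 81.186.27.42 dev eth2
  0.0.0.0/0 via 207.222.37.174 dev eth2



Longest prefix match for 9.181.23.66:
  /9 190.0.0.0: no
  /14 190.152.0.0: no
  /13 4.184.0.0: no
  /0 0.0.0.0: MATCH
Selected: next-hop 207.222.37.174 via eth2 (matched /0)


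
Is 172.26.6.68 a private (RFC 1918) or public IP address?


RFC 1918 private ranges:
  10.0.0.0/8 (10.0.0.0 - 10.255.255.255)
  172.16.0.0/12 (172.16.0.0 - 172.31.255.255)
  192.168.0.0/16 (192.168.0.0 - 192.168.255.255)
Private (in 172.16.0.0/12)


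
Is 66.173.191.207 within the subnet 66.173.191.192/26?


Subnet network: 66.173.191.192
Test IP AND mask: 66.173.191.192
Yes, 66.173.191.207 is in 66.173.191.192/26


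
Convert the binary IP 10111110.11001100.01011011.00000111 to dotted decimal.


10111110 = 190
11001100 = 204
01011011 = 91
00000111 = 7
IP: 190.204.91.7


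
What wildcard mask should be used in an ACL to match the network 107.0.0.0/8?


Subnet mask: 255.0.0.0
Wildcard = 255.255.255.255 - subnet mask
255 - 255 = 0
255 - 0 = 255
255 - 0 = 255
255 - 0 = 255
Wildcard: 0.255.255.255


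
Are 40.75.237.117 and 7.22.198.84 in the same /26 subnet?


Mask: 255.255.255.192
40.75.237.117 AND mask = 40.75.237.64
7.22.198.84 AND mask = 7.22.198.64
No, different subnets (40.75.237.64 vs 7.22.198.64)


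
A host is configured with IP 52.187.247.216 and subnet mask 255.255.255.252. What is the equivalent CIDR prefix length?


Binary: 11111111.11111111.11111111.11111100
Count leading 1s
Prefix: /30


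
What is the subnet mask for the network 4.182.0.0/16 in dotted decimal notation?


/16 means 16 network bits, 16 host bits
Binary: 11111111111111110000000000000000
Mask: 255.255.0.0


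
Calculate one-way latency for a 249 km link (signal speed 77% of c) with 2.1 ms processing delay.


Speed = 0.77 * 3e5 km/s = 231000 km/s
Propagation delay = 249 / 231000 = 0.0011 s = 1.0779 ms
Processing delay = 2.1 ms
Total one-way latency = 3.1779 ms


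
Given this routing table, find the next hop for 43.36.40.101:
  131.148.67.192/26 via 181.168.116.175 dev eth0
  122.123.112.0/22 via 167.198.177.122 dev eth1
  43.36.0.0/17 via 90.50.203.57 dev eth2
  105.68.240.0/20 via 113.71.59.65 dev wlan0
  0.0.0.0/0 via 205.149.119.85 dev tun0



Longest prefix match for 43.36.40.101:
  /26 131.148.67.192: no
  /22 122.123.112.0: no
  /17 43.36.0.0: MATCH
  /20 105.68.240.0: no
  /0 0.0.0.0: MATCH
Selected: next-hop 90.50.203.57 via eth2 (matched /17)


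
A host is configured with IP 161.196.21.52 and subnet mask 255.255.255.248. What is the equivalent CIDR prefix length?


Binary: 11111111.11111111.11111111.11111000
Count leading 1s
Prefix: /29


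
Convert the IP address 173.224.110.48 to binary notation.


173 = 10101101
224 = 11100000
110 = 01101110
48 = 00110000
Binary: 10101101.11100000.01101110.00110000


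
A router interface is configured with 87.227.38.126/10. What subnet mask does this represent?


/10 means 10 network bits, 22 host bits
Binary: 11111111110000000000000000000000
Mask: 255.192.0.0


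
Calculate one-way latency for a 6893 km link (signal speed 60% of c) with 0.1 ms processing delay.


Speed = 0.6 * 3e5 km/s = 180000 km/s
Propagation delay = 6893 / 180000 = 0.0383 s = 38.2944 ms
Processing delay = 0.1 ms
Total one-way latency = 38.3944 ms


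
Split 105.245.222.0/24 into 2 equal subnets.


New prefix = 24 + 1 = 25
Each subnet has 128 addresses
  105.245.222.0/25
  105.245.222.128/25
Subnets: 105.245.222.0/25, 105.245.222.128/25


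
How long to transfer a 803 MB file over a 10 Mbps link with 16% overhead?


Effective throughput = 10 * (1 - 16/100) = 8.4 Mbps
File size in Mb = 803 * 8 = 6424 Mb
Time = 6424 / 8.4
Time = 764.7619 seconds


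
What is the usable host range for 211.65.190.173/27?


Network: 211.65.190.160
Broadcast: 211.65.190.191
First usable = network + 1
Last usable = broadcast - 1
Range: 211.65.190.161 to 211.65.190.190


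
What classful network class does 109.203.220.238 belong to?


First octet: 109
Binary: 01101101
0xxxxxxx -> Class A (1-126)
Class A, default mask 255.0.0.0 (/8)


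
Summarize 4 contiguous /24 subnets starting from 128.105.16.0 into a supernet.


Original prefix: /24
Number of subnets: 4 = 2^2
New prefix = 24 - 2 = 22
Supernet: 128.105.16.0/22


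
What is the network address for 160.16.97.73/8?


IP:   10100000.00010000.01100001.01001001
Mask: 11111111.00000000.00000000.00000000
AND operation:
Net:  10100000.00000000.00000000.00000000
Network: 160.0.0.0/8


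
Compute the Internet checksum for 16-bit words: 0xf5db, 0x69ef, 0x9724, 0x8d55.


Sum all words (with carry folding):
+ 0xf5db = 0xf5db
+ 0x69ef = 0x5fcb
+ 0x9724 = 0xf6ef
+ 0x8d55 = 0x8445
One's complement: ~0x8445
Checksum = 0x7bba


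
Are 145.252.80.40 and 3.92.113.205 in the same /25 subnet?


Mask: 255.255.255.128
145.252.80.40 AND mask = 145.252.80.0
3.92.113.205 AND mask = 3.92.113.128
No, different subnets (145.252.80.0 vs 3.92.113.128)


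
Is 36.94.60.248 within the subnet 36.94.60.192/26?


Subnet network: 36.94.60.192
Test IP AND mask: 36.94.60.192
Yes, 36.94.60.248 is in 36.94.60.192/26


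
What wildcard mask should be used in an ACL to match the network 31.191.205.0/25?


Subnet mask: 255.255.255.128
Wildcard = 255.255.255.255 - subnet mask
255 - 255 = 0
255 - 255 = 0
255 - 255 = 0
255 - 128 = 127
Wildcard: 0.0.0.127


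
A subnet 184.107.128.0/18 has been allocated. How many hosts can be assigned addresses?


Host bits = 32 - 18 = 14
Total addresses = 2^14 = 16384
Usable = total - 2 (network and broadcast)
Usable hosts: 16382


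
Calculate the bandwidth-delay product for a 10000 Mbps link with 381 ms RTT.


BDP = bandwidth * RTT
= 10000 Mbps * 381 ms
= 10000 * 1e6 * 381 / 1000 bits
= 3810000000 bits
= 476250000 bytes
= 465087.8906 KB
BDP = 3810000000 bits (476250000 bytes)


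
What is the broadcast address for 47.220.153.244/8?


Network: 47.0.0.0/8
Host bits = 24
Set all host bits to 1:
Broadcast: 47.255.255.255


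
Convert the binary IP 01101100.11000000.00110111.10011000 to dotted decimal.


01101100 = 108
11000000 = 192
00110111 = 55
10011000 = 152
IP: 108.192.55.152


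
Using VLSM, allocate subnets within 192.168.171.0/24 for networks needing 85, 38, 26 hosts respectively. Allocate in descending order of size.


85 hosts -> /25 (126 usable): 192.168.171.0/25
38 hosts -> /26 (62 usable): 192.168.171.128/26
26 hosts -> /27 (30 usable): 192.168.171.192/27
Allocation: 192.168.171.0/25 (85 hosts, 126 usable); 192.168.171.128/26 (38 hosts, 62 usable); 192.168.171.192/27 (26 hosts, 30 usable)


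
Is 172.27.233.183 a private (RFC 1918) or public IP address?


RFC 1918 private ranges:
  10.0.0.0/8 (10.0.0.0 - 10.255.255.255)
  172.16.0.0/12 (172.16.0.0 - 172.31.255.255)
  192.168.0.0/16 (192.168.0.0 - 192.168.255.255)
Private (in 172.16.0.0/12)


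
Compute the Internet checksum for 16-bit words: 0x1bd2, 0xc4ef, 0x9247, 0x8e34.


Sum all words (with carry folding):
+ 0x1bd2 = 0x1bd2
+ 0xc4ef = 0xe0c1
+ 0x9247 = 0x7309
+ 0x8e34 = 0x013e
One's complement: ~0x013e
Checksum = 0xfec1


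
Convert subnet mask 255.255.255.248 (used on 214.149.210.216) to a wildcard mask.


Subnet mask: 255.255.255.248
Wildcard = 255.255.255.255 - subnet mask
255 - 255 = 0
255 - 255 = 0
255 - 255 = 0
255 - 248 = 7
Wildcard: 0.0.0.7


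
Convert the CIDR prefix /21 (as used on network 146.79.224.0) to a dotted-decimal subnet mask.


/21 means 21 network bits, 11 host bits
Binary: 11111111111111111111100000000000
Mask: 255.255.248.0


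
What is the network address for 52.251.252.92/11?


IP:   00110100.11111011.11111100.01011100
Mask: 11111111.11100000.00000000.00000000
AND operation:
Net:  00110100.11100000.00000000.00000000
Network: 52.224.0.0/11
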